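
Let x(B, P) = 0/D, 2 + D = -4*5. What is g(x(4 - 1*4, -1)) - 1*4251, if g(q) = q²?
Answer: -4251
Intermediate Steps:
D = -22 (D = -2 - 4*5 = -2 - 20 = -22)
x(B, P) = 0 (x(B, P) = 0/(-22) = 0*(-1/22) = 0)
g(x(4 - 1*4, -1)) - 1*4251 = 0² - 1*4251 = 0 - 4251 = -4251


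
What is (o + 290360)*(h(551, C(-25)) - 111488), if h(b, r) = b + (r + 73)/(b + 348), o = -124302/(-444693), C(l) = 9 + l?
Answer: -4292517804009553764/133259669 ≈ -3.2212e+10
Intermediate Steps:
o = 41434/148231 (o = -124302*(-1/444693) = 41434/148231 ≈ 0.27952)
h(b, r) = b + (73 + r)/(348 + b)
(o + 290360)*(h(551, C(-25)) - 111488) = (41434/148231 + 290360)*((73 + (9 - 25) + 551**2 + 348*551)/(348 + 551) - 111488) = 43040394594*((73 - 16 + 303601 + 191748)/899 - 111488)/148231 = 43040394594*((1/899)*495406 - 111488)/148231 = 43040394594*(495406/899 - 111488)/148231 = (43040394594/148231)*(-99732306/899) = -4292517804009553764/133259669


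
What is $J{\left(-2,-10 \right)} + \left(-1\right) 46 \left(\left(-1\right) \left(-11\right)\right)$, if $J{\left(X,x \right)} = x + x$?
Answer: $-526$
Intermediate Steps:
$J{\left(X,x \right)} = 2 x$
$J{\left(-2,-10 \right)} + \left(-1\right) 46 \left(\left(-1\right) \left(-11\right)\right) = 2 \left(-10\right) + \left(-1\right) 46 \left(\left(-1\right) \left(-11\right)\right) = -20 - 506 = -526$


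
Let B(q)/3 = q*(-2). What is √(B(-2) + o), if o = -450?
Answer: I*√438 ≈ 20.928*I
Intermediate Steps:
B(q) = -6*q (B(q) = 3*(q*(-2)) = 3*(-2*q) = -6*q)
√(B(-2) + o) = √(-6*(-2) - 450) = √(12 - 450) = √(-438) = I*√438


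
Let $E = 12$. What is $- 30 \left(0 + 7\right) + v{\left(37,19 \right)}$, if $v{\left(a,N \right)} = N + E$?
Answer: $-179$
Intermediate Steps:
$v{\left(a,N \right)} = 12 + N$ ($v{\left(a,N \right)} = N + 12 = 12 + N$)
$- 30 \left(0 + 7\right) + v{\left(37,19 \right)} = - 30 \left(0 + 7\right) + \left(12 + 19\right) = \left(-30\right) 7 + 31 = -210 + 31 = -179$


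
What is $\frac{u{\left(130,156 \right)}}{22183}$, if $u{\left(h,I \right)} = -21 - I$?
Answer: $- \frac{177}{22183} \approx -0.0079791$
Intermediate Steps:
$\frac{u{\left(130,156 \right)}}{22183} = \frac{-21 - 156}{22183} = \left(-21 - 156\right) \frac{1}{22183} = \left(-177\right) \frac{1}{22183} = - \frac{177}{22183}$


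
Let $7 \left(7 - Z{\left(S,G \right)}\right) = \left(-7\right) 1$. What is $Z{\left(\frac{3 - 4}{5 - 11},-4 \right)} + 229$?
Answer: $237$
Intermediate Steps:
$Z{\left(S,G \right)} = 8$ ($Z{\left(S,G \right)} = 7 - \frac{\left(-7\right) 1}{7} = 7 - -1 = 7 + 1 = 8$)
$Z{\left(\frac{3 - 4}{5 - 11},-4 \right)} + 229 = 8 + 229 = 237$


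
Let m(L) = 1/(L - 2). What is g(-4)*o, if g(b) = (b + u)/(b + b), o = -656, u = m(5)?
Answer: -902/3 ≈ -300.67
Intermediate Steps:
m(L) = 1/(-2 + L)
u = ⅓ (u = 1/(-2 + 5) = 1/3 = ⅓ ≈ 0.33333)
g(b) = (⅓ + b)/(2*b) (g(b) = (b + ⅓)/(b + b) = (⅓ + b)/((2*b)) = (⅓ + b)*(1/(2*b)) = (⅓ + b)/(2*b))
g(-4)*o = ((⅙)*(1 + 3*(-4))/(-4))*(-656) = ((⅙)*(-¼)*(1 - 12))*(-656) = ((⅙)*(-¼)*(-11))*(-656) = (11/24)*(-656) = -902/3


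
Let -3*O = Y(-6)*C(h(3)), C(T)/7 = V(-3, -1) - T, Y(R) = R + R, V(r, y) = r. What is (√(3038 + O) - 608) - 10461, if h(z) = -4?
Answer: -11069 + √3066 ≈ -11014.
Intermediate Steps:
Y(R) = 2*R
C(T) = -21 - 7*T (C(T) = 7*(-3 - T) = -21 - 7*T)
O = 28 (O = -2*(-6)*(-21 - 7*(-4))/3 = -(-4)*(-21 + 28) = -(-4)*7 = -⅓*(-84) = 28)
(√(3038 + O) - 608) - 10461 = (√(3038 + 28) - 608) - 10461 = (√3066 - 608) - 10461 = (-608 + √3066) - 10461 = -11069 + √3066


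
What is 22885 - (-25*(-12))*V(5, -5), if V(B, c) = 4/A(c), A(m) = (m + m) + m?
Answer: 22965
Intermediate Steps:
A(m) = 3*m (A(m) = 2*m + m = 3*m)
V(B, c) = 4/(3*c) (V(B, c) = 4/((3*c)) = 4*(1/(3*c)) = 4/(3*c))
22885 - (-25*(-12))*V(5, -5) = 22885 - (-25*(-12))*(4/3)/(-5) = 22885 - 300*(4/3)*(-⅕) = 22885 - 300*(-4)/15 = 22885 - 1*(-80) = 22885 + 80 = 22965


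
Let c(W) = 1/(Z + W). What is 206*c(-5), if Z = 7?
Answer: 103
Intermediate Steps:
c(W) = 1/(7 + W)
206*c(-5) = 206/(7 - 5) = 206/2 = 206*(½) = 103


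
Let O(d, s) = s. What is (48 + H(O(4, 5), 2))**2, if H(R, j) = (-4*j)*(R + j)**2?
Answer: 118336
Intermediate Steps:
H(R, j) = -4*j*(R + j)**2
(48 + H(O(4, 5), 2))**2 = (48 - 4*2*(5 + 2)**2)**2 = (48 - 4*2*7**2)**2 = (48 - 4*2*49)**2 = (48 - 392)**2 = (-344)**2 = 118336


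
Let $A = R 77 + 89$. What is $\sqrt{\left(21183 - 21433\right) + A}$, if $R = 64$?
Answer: $\sqrt{4767} \approx 69.043$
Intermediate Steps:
$A = 5017$ ($A = 64 \cdot 77 + 89 = 4928 + 89 = 5017$)
$\sqrt{\left(21183 - 21433\right) + A} = \sqrt{\left(21183 - 21433\right) + 5017} = \sqrt{-250 + 5017} = \sqrt{4767}$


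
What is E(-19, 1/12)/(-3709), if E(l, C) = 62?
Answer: -62/3709 ≈ -0.016716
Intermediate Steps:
E(-19, 1/12)/(-3709) = 62/(-3709) = 62*(-1/3709) = -62/3709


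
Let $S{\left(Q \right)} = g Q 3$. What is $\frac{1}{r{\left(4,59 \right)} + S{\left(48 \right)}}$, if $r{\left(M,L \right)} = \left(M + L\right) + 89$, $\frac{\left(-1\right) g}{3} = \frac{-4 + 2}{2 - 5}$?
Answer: $- \frac{1}{136} \approx -0.0073529$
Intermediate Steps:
$g = -2$ ($g = - 3 \frac{-4 + 2}{2 - 5} = - 3 \left(- \frac{2}{-3}\right) = - 3 \left(\left(-2\right) \left(- \frac{1}{3}\right)\right) = \left(-3\right) \frac{2}{3} = -2$)
$r{\left(M,L \right)} = 89 + L + M$ ($r{\left(M,L \right)} = \left(L + M\right) + 89 = 89 + L + M$)
$S{\left(Q \right)} = - 6 Q$ ($S{\left(Q \right)} = - 2 Q 3 = - 6 Q$)
$\frac{1}{r{\left(4,59 \right)} + S{\left(48 \right)}} = \frac{1}{\left(89 + 59 + 4\right) - 288} = \frac{1}{152 - 288} = \frac{1}{-136} = - \frac{1}{136}$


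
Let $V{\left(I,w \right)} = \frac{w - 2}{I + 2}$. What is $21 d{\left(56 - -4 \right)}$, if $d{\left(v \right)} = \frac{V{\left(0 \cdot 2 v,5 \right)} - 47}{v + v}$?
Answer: $- \frac{637}{80} \approx -7.9625$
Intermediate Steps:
$V{\left(I,w \right)} = \frac{-2 + w}{2 + I}$
$d{\left(v \right)} = - \frac{91}{4 v}$ ($d{\left(v \right)} = \frac{\frac{-2 + 5}{2 + 0 \cdot 2 v} - 47}{v + v} = \frac{\frac{1}{2 + 0 v} 3 - 47}{2 v} = \left(\frac{1}{2 + 0} \cdot 3 - 47\right) \frac{1}{2 v} = \left(\frac{1}{2} \cdot 3 - 47\right) \frac{1}{2 v} = \left(\frac{3}{2} - 47\right) \frac{1}{2 v} = - \frac{91 \frac{1}{2 v}}{2} = - \frac{91}{4 v}$)
$21 d{\left(56 - -4 \right)} = 21 \left(- \frac{91}{4 \left(56 - -4\right)}\right) = 21 \left(- \frac{91}{4 \left(56 + 4\right)}\right) = 21 \left(- \frac{91}{4 \cdot 60}\right) = 21 \left(\left(- \frac{91}{4}\right) \frac{1}{60}\right) = 21 \left(- \frac{91}{240}\right) = - \frac{637}{80}$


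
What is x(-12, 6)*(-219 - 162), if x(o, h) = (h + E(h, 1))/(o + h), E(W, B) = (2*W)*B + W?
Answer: 1524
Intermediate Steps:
E(W, B) = W + 2*B*W (E(W, B) = 2*B*W + W = W + 2*B*W)
x(o, h) = 4*h/(h + o) (x(o, h) = (h + h*(1 + 2*1))/(o + h) = (h + h*(1 + 2))/(h + o) = (h + h*3)/(h + o) = (h + 3*h)/(h + o) = (4*h)/(h + o) = 4*h/(h + o))
x(-12, 6)*(-219 - 162) = (4*6/(6 - 12))*(-219 - 162) = (4*6/(-6))*(-381) = (4*6*(-⅙))*(-381) = -4*(-381) = 1524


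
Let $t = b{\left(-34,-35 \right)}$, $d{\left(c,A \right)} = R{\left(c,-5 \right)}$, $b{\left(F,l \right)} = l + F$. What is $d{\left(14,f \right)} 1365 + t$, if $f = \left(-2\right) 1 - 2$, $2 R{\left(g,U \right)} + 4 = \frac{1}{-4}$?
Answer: $- \frac{23757}{8} \approx -2969.6$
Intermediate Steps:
$b{\left(F,l \right)} = F + l$
$R{\left(g,U \right)} = - \frac{17}{8}$ ($R{\left(g,U \right)} = -2 + \frac{1}{2 \left(-4\right)} = -2 + \frac{1}{2} \left(- \frac{1}{4}\right) = -2 - \frac{1}{8} = - \frac{17}{8}$)
$f = -4$ ($f = -2 - 2 = -4$)
$d{\left(c,A \right)} = - \frac{17}{8}$
$t = -69$ ($t = -34 - 35 = -69$)
$d{\left(14,f \right)} 1365 + t = \left(- \frac{17}{8}\right) 1365 - 69 = - \frac{23205}{8} - 69 = - \frac{23757}{8}$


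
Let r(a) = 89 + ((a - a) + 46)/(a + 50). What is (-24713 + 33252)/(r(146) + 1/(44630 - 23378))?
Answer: 1270295796/13274917 ≈ 95.691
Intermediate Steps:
r(a) = 89 + 46/(50 + a) (r(a) = 89 + (0 + 46)/(50 + a) = 89 + 46/(50 + a))
(-24713 + 33252)/(r(146) + 1/(44630 - 23378)) = (-24713 + 33252)/((4496 + 89*146)/(50 + 146) + 1/(44630 - 23378)) = 8539/((4496 + 12994)/196 + 1/21252) = 8539/((1/196)*17490 + 1/21252) = 8539/(8745/98 + 1/21252) = 8539/(13274917/148764) = 8539*(148764/13274917) = 1270295796/13274917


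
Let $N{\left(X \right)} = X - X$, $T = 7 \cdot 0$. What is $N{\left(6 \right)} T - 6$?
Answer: $-6$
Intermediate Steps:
$T = 0$
$N{\left(X \right)} = 0$
$N{\left(6 \right)} T - 6 = 0 \cdot 0 - 6 = 0 - 6 = -6$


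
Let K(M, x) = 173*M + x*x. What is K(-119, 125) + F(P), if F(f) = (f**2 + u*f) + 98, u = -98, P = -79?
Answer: 9119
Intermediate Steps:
F(f) = 98 + f**2 - 98*f (F(f) = (f**2 - 98*f) + 98 = 98 + f**2 - 98*f)
K(M, x) = x**2 + 173*M (K(M, x) = 173*M + x**2 = x**2 + 173*M)
K(-119, 125) + F(P) = (125**2 + 173*(-119)) + (98 + (-79)**2 - 98*(-79)) = (15625 - 20587) + (98 + 6241 + 7742) = -4962 + 14081 = 9119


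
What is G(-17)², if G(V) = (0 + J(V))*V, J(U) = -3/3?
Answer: 289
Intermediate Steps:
J(U) = -1 (J(U) = -3*⅓ = -1)
G(V) = -V (G(V) = (0 - 1)*V = -V)
G(-17)² = (-1*(-17))² = 17² = 289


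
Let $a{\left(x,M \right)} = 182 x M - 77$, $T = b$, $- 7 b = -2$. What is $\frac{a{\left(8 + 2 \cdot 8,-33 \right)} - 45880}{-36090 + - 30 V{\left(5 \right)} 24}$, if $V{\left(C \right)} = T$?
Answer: $\frac{443569}{84690} \approx 5.2376$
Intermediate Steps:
$b = \frac{2}{7}$ ($b = \left(- \frac{1}{7}\right) \left(-2\right) = \frac{2}{7} \approx 0.28571$)
$T = \frac{2}{7} \approx 0.28571$
$V{\left(C \right)} = \frac{2}{7}$
$a{\left(x,M \right)} = -77 + 182 M x$ ($a{\left(x,M \right)} = 182 M x - 77 = -77 + 182 M x$)
$\frac{a{\left(8 + 2 \cdot 8,-33 \right)} - 45880}{-36090 + - 30 V{\left(5 \right)} 24} = \frac{\left(-77 + 182 \left(-33\right) \left(8 + 2 \cdot 8\right)\right) - 45880}{-36090 + \left(-30\right) \frac{2}{7} \cdot 24} = \frac{\left(-77 + 182 \left(-33\right) \left(8 + 16\right)\right) - 45880}{-36090 - \frac{1440}{7}} = \frac{\left(-77 + 182 \left(-33\right) 24\right) - 45880}{-36090 - \frac{1440}{7}} = \frac{\left(-77 - 144144\right) - 45880}{- \frac{254070}{7}} = \left(-144221 - 45880\right) \left(- \frac{7}{254070}\right) = \left(-190101\right) \left(- \frac{7}{254070}\right) = \frac{443569}{84690}$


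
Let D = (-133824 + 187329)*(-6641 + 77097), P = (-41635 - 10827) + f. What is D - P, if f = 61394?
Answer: 3769739348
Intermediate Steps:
P = 8932 (P = (-41635 - 10827) + 61394 = -52462 + 61394 = 8932)
D = 3769748280 (D = 53505*70456 = 3769748280)
D - P = 3769748280 - 1*8932 = 3769748280 - 8932 = 3769739348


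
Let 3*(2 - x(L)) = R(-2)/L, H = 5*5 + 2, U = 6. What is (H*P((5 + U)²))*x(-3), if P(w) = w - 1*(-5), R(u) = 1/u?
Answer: 6615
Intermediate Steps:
H = 27 (H = 25 + 2 = 27)
x(L) = 2 + 1/(6*L) (x(L) = 2 - 1/(3*(-2)*L) = 2 - (-1)/(6*L) = 2 + 1/(6*L))
P(w) = 5 + w (P(w) = w + 5 = 5 + w)
(H*P((5 + U)²))*x(-3) = (27*(5 + (5 + 6)²))*(2 + (⅙)/(-3)) = (27*(5 + 11²))*(2 + (⅙)*(-⅓)) = (27*(5 + 121))*(2 - 1/18) = (27*126)*(35/18) = 3402*(35/18) = 6615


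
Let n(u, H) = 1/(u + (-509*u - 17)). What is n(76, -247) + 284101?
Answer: 10973401124/38625 ≈ 2.8410e+5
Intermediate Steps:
n(u, H) = 1/(-17 - 508*u) (n(u, H) = 1/(u + (-17 - 509*u)) = 1/(-17 - 508*u))
n(76, -247) + 284101 = -1/(17 + 508*76) + 284101 = -1/(17 + 38608) + 284101 = -1/38625 + 284101 = 10973401124/38625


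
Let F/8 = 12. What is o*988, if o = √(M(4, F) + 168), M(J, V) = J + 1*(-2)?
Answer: 988*√170 ≈ 12882.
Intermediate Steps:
F = 96 (F = 8*12 = 96)
M(J, V) = -2 + J (M(J, V) = J - 2 = -2 + J)
o = √170 (o = √((-2 + 4) + 168) = √(2 + 168) = √170 ≈ 13.038)
o*988 = √170*988 = 988*√170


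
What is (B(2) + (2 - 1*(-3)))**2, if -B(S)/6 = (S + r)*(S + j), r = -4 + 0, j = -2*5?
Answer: 8281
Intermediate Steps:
j = -10
r = -4
B(S) = -6*(-10 + S)*(-4 + S) (B(S) = -6*(S - 4)*(S - 10) = -6*(-4 + S)*(-10 + S) = -6*(-10 + S)*(-4 + S))
(B(2) + (2 - 1*(-3)))**2 = ((-240 - 6*2**2 + 84*2) + (2 - 1*(-3)))**2 = ((-240 - 6*4 + 168) + (2 + 3))**2 = ((-240 - 24 + 168) + 5)**2 = (-96 + 5)**2 = (-91)**2 = 8281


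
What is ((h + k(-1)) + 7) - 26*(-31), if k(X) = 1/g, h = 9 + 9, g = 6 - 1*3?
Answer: 2494/3 ≈ 831.33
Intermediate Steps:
g = 3 (g = 6 - 3 = 3)
h = 18
k(X) = ⅓ (k(X) = 1/3 = ⅓)
((h + k(-1)) + 7) - 26*(-31) = ((18 + ⅓) + 7) - 26*(-31) = (55/3 + 7) + 806 = 76/3 + 806 = 2494/3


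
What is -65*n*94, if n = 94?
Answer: -574340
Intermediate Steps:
-65*n*94 = -65*94*94 = -6110*94 = -574340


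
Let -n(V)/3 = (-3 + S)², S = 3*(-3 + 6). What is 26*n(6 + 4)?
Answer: -2808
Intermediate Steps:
S = 9 (S = 3*3 = 9)
n(V) = -108 (n(V) = -3*(-3 + 9)² = -3*6² = -3*36 = -108)
26*n(6 + 4) = 26*(-108) = -2808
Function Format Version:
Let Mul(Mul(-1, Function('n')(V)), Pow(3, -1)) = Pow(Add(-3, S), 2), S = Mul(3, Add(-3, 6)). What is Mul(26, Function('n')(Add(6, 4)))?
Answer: -2808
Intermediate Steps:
S = 9 (S = Mul(3, 3) = 9)
Function('n')(V) = -108 (Function('n')(V) = Mul(-3, Pow(Add(-3, 9), 2)) = Mul(-3, Pow(6, 2)) = Mul(-3, 36) = -108)
Mul(26, Function('n')(Add(6, 4))) = Mul(26, -108) = -2808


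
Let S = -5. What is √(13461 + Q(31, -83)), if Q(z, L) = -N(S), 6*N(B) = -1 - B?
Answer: √121143/3 ≈ 116.02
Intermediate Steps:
N(B) = -⅙ - B/6 (N(B) = (-1 - B)/6 = -⅙ - B/6)
Q(z, L) = -⅔ (Q(z, L) = -(-⅙ - ⅙*(-5)) = -(-⅙ + ⅚) = -1*⅔ = -⅔)
√(13461 + Q(31, -83)) = √(13461 - ⅔) = √(40381/3) = √121143/3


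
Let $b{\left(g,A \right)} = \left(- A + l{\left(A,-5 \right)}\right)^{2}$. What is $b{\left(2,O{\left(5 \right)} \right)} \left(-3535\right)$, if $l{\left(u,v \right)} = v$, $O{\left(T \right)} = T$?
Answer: $-353500$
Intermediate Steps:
$b{\left(g,A \right)} = \left(-5 - A\right)^{2}$ ($b{\left(g,A \right)} = \left(- A - 5\right)^{2} = \left(-5 - A\right)^{2}$)
$b{\left(2,O{\left(5 \right)} \right)} \left(-3535\right) = \left(5 + 5\right)^{2} \left(-3535\right) = 10^{2} \left(-3535\right) = 100 \left(-3535\right) = -353500$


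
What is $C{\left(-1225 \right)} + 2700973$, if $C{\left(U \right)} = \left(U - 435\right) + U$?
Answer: $2698088$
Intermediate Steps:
$C{\left(U \right)} = -435 + 2 U$ ($C{\left(U \right)} = \left(-435 + U\right) + U = -435 + 2 U$)
$C{\left(-1225 \right)} + 2700973 = \left(-435 + 2 \left(-1225\right)\right) + 2700973 = \left(-435 - 2450\right) + 2700973 = -2885 + 2700973 = 2698088$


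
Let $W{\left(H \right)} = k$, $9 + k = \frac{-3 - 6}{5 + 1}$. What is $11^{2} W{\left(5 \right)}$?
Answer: $- \frac{2541}{2} \approx -1270.5$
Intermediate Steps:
$k = - \frac{21}{2}$ ($k = -9 + \frac{-3 - 6}{5 + 1} = -9 - \frac{9}{6} = -9 - \frac{3}{2} = - \frac{21}{2} \approx -10.5$)
$W{\left(H \right)} = - \frac{21}{2}$
$11^{2} W{\left(5 \right)} = 11^{2} \left(- \frac{21}{2}\right) = 121 \left(- \frac{21}{2}\right) = - \frac{2541}{2}$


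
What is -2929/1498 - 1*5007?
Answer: -7503415/1498 ≈ -5009.0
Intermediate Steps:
-2929/1498 - 1*5007 = -2929*1/1498 - 5007 = -2929/1498 - 5007 = -7503415/1498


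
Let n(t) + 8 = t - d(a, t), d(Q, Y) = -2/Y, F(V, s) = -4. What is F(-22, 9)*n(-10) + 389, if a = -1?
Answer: 2309/5 ≈ 461.80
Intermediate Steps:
n(t) = -8 + t + 2/t (n(t) = -8 + (t - (-2)/t) = -8 + (t + 2/t) = -8 + t + 2/t)
F(-22, 9)*n(-10) + 389 = -4*(-8 - 10 + 2/(-10)) + 389 = -4*(-8 - 10 + 2*(-⅒)) + 389 = -4*(-8 - 10 - ⅕) + 389 = -4*(-91/5) + 389 = 364/5 + 389 = 2309/5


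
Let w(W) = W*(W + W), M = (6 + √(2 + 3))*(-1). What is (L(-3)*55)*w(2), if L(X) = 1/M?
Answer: -2640/31 + 440*√5/31 ≈ -53.424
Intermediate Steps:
M = -6 - √5 (M = (6 + √5)*(-1) = -6 - √5 ≈ -8.2361)
w(W) = 2*W² (w(W) = W*(2*W) = 2*W²)
L(X) = 1/(-6 - √5)
(L(-3)*55)*w(2) = ((-6/31 + √5/31)*55)*(2*2²) = (-330/31 + 55*√5/31)*(2*4) = (-330/31 + 55*√5/31)*8 = -2640/31 + 440*√5/31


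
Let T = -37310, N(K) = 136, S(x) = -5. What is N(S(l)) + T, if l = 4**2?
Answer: -37174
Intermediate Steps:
l = 16
N(S(l)) + T = 136 - 37310 = -37174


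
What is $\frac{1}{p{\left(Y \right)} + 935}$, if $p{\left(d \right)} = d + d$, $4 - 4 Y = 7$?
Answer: $\frac{2}{1867} \approx 0.0010712$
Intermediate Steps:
$Y = - \frac{3}{4}$ ($Y = 1 - \frac{7}{4} = - \frac{3}{4} \approx -0.75$)
$p{\left(d \right)} = 2 d$
$\frac{1}{p{\left(Y \right)} + 935} = \frac{1}{2 \left(- \frac{3}{4}\right) + 935} = \frac{1}{- \frac{3}{2} + 935} = \frac{1}{\frac{1867}{2}} = \frac{2}{1867}$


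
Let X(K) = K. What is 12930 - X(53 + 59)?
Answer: 12818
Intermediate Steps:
12930 - X(53 + 59) = 12930 - (53 + 59) = 12930 - 1*112 = 12930 - 112 = 12818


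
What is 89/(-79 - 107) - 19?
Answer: -3623/186 ≈ -19.478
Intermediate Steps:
89/(-79 - 107) - 19 = 89/(-186) - 19 = 89*(-1/186) - 19 = -89/186 - 19 = -3623/186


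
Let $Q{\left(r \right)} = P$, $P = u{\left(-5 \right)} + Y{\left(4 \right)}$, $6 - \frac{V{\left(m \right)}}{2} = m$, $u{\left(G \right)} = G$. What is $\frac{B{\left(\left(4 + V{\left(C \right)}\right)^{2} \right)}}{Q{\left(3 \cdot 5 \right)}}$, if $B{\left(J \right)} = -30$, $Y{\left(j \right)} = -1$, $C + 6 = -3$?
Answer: $5$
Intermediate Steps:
$C = -9$ ($C = -6 - 3 = -9$)
$V{\left(m \right)} = 12 - 2 m$
$P = -6$ ($P = -5 - 1 = -6$)
$Q{\left(r \right)} = -6$
$\frac{B{\left(\left(4 + V{\left(C \right)}\right)^{2} \right)}}{Q{\left(3 \cdot 5 \right)}} = - \frac{30}{-6} = \left(-30\right) \left(- \frac{1}{6}\right) = 5$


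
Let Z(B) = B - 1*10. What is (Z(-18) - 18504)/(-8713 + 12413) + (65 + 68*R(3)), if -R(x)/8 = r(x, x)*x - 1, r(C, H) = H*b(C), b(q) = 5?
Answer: -22085308/925 ≈ -23876.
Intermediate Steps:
r(C, H) = 5*H (r(C, H) = H*5 = 5*H)
R(x) = 8 - 40*x² (R(x) = -8*((5*x)*x - 1) = -8*(5*x² - 1) = -8*(-1 + 5*x²) = 8 - 40*x²)
Z(B) = -10 + B (Z(B) = B - 10 = -10 + B)
(Z(-18) - 18504)/(-8713 + 12413) + (65 + 68*R(3)) = ((-10 - 18) - 18504)/(-8713 + 12413) + (65 + 68*(8 - 40*3²)) = (-28 - 18504)/3700 + (65 + 68*(8 - 40*9)) = -18532*1/3700 + (65 + 68*(8 - 360)) = -4633/925 + (65 + 68*(-352)) = -4633/925 + (65 - 23936) = -4633/925 - 23871 = -22085308/925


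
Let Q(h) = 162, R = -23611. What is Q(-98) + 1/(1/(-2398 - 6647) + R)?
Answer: 34596953307/213561496 ≈ 162.00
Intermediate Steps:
Q(-98) + 1/(1/(-2398 - 6647) + R) = 162 + 1/(1/(-2398 - 6647) - 23611) = 162 + 1/(1/(-9045) - 23611) = 162 + 1/(-1/9045 - 23611) = 162 + 1/(-213561496/9045) = 162 - 9045/213561496 = 34596953307/213561496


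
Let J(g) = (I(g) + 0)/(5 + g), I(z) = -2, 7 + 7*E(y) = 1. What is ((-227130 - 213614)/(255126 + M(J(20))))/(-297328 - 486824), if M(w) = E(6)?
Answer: 385651/175049779644 ≈ 2.2031e-6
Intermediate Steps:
E(y) = -6/7 (E(y) = -1 + (⅐)*1 = -1 + ⅐ = -6/7)
J(g) = -2/(5 + g) (J(g) = (-2 + 0)/(5 + g) = -2/(5 + g))
M(w) = -6/7
((-227130 - 213614)/(255126 + M(J(20))))/(-297328 - 486824) = ((-227130 - 213614)/(255126 - 6/7))/(-297328 - 486824) = -440744/1785876/7/(-784152) = -440744*7/1785876*(-1/784152) = -771302/446469*(-1/784152) = 385651/175049779644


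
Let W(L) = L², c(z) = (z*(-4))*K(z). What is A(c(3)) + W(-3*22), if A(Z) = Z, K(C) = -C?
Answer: 4392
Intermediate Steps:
c(z) = 4*z² (c(z) = (z*(-4))*(-z) = (-4*z)*(-z) = 4*z²)
A(c(3)) + W(-3*22) = 4*3² + (-3*22)² = 4*9 + (-66)² = 36 + 4356 = 4392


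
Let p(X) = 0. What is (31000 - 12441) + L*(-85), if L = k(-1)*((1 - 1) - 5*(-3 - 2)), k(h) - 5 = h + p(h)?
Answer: 10059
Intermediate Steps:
k(h) = 5 + h (k(h) = 5 + (h + 0) = 5 + h)
L = 100 (L = (5 - 1)*((1 - 1) - 5*(-3 - 2)) = 4*(0 - 5*(-5)) = 4*(0 + 25) = 4*25 = 100)
(31000 - 12441) + L*(-85) = (31000 - 12441) + 100*(-85) = 18559 - 8500 = 10059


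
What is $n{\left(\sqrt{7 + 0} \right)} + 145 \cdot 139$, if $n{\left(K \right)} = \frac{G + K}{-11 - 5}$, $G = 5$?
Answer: $\frac{322475}{16} - \frac{\sqrt{7}}{16} \approx 20155.0$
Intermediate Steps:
$n{\left(K \right)} = - \frac{5}{16} - \frac{K}{16}$ ($n{\left(K \right)} = \frac{5 + K}{-11 - 5} = \frac{5 + K}{-16} = \left(5 + K\right) \left(- \frac{1}{16}\right) = - \frac{5}{16} - \frac{K}{16}$)
$n{\left(\sqrt{7 + 0} \right)} + 145 \cdot 139 = \left(- \frac{5}{16} - \frac{\sqrt{7 + 0}}{16}\right) + 145 \cdot 139 = \left(- \frac{5}{16} - \frac{\sqrt{7}}{16}\right) + 20155 = \frac{322475}{16} - \frac{\sqrt{7}}{16}$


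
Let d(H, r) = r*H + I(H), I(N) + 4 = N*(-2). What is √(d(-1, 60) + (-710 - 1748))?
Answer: 6*I*√70 ≈ 50.2*I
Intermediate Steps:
I(N) = -4 - 2*N (I(N) = -4 + N*(-2) = -4 - 2*N)
d(H, r) = -4 - 2*H + H*r (d(H, r) = r*H + (-4 - 2*H) = H*r + (-4 - 2*H) = -4 - 2*H + H*r)
√(d(-1, 60) + (-710 - 1748)) = √((-4 - 2*(-1) - 1*60) + (-710 - 1748)) = √((-4 + 2 - 60) - 2458) = √(-62 - 2458) = √(-2520) = 6*I*√70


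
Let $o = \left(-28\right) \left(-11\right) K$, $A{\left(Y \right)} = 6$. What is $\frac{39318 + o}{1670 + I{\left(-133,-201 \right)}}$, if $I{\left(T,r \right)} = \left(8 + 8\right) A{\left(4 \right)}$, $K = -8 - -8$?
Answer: $\frac{19659}{883} \approx 22.264$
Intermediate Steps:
$K = 0$ ($K = -8 + 8 = 0$)
$I{\left(T,r \right)} = 96$ ($I{\left(T,r \right)} = \left(8 + 8\right) 6 = 16 \cdot 6 = 96$)
$o = 0$ ($o = \left(-28\right) \left(-11\right) 0 = 308 \cdot 0 = 0$)
$\frac{39318 + o}{1670 + I{\left(-133,-201 \right)}} = \frac{39318 + 0}{1670 + 96} = \frac{39318}{1766} = 39318 \cdot \frac{1}{1766} = \frac{19659}{883}$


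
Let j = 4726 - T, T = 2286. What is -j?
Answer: -2440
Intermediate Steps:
j = 2440 (j = 4726 - 1*2286 = 4726 - 2286 = 2440)
-j = -1*2440 = -2440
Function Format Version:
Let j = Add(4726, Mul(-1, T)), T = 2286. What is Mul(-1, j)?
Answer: -2440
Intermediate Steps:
j = 2440 (j = Add(4726, Mul(-1, 2286)) = Add(4726, -2286) = 2440)
Mul(-1, j) = Mul(-1, 2440) = -2440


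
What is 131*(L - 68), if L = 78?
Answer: 1310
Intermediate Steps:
131*(L - 68) = 131*(78 - 68) = 131*10 = 1310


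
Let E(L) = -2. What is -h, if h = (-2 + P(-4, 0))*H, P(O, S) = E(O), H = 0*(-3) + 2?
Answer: 8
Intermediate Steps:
H = 2 (H = 0 + 2 = 2)
P(O, S) = -2
h = -8 (h = (-2 - 2)*2 = -4*2 = -8)
-h = -1*(-8) = 8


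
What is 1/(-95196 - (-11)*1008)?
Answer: -1/84108 ≈ -1.1889e-5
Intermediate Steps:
1/(-95196 - (-11)*1008) = 1/(-95196 - 1*(-11088)) = 1/(-95196 + 11088) = 1/(-84108) = -1/84108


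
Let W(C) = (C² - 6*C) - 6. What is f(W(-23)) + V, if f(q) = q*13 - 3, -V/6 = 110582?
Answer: -654902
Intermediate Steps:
W(C) = -6 + C² - 6*C
V = -663492 (V = -6*110582 = -663492)
f(q) = -3 + 13*q (f(q) = 13*q - 3 = -3 + 13*q)
f(W(-23)) + V = (-3 + 13*(-6 + (-23)² - 6*(-23))) - 663492 = (-3 + 13*(-6 + 529 + 138)) - 663492 = (-3 + 13*661) - 663492 = (-3 + 8593) - 663492 = 8590 - 663492 = -654902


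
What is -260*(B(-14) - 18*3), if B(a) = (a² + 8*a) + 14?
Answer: -11440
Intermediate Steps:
B(a) = 14 + a² + 8*a
-260*(B(-14) - 18*3) = -260*((14 + (-14)² + 8*(-14)) - 18*3) = -260*((14 + 196 - 112) - 54) = -260*(98 - 54) = -260*44 = -11440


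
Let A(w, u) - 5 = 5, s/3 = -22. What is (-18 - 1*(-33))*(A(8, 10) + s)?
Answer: -840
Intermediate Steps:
s = -66 (s = 3*(-22) = -66)
A(w, u) = 10 (A(w, u) = 5 + 5 = 10)
(-18 - 1*(-33))*(A(8, 10) + s) = (-18 - 1*(-33))*(10 - 66) = (-18 + 33)*(-56) = 15*(-56) = -840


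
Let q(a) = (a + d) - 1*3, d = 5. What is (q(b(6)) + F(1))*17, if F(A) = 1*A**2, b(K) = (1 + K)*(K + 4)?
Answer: 1241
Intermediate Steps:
b(K) = (1 + K)*(4 + K)
q(a) = 2 + a (q(a) = (a + 5) - 1*3 = (5 + a) - 3 = 2 + a)
F(A) = A**2
(q(b(6)) + F(1))*17 = ((2 + (4 + 6**2 + 5*6)) + 1**2)*17 = ((2 + (4 + 36 + 30)) + 1)*17 = ((2 + 70) + 1)*17 = (72 + 1)*17 = 73*17 = 1241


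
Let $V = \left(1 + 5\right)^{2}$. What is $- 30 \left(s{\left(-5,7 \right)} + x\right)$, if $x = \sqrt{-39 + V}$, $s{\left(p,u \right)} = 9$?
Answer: $-270 - 30 i \sqrt{3} \approx -270.0 - 51.962 i$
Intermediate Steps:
$V = 36$ ($V = 6^{2} = 36$)
$x = i \sqrt{3}$ ($x = \sqrt{-39 + 36} = \sqrt{-3} = i \sqrt{3} \approx 1.732 i$)
$- 30 \left(s{\left(-5,7 \right)} + x\right) = - 30 \left(9 + i \sqrt{3}\right) = -270 - 30 i \sqrt{3}$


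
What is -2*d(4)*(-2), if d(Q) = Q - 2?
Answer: 8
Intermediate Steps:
d(Q) = -2 + Q
-2*d(4)*(-2) = -2*(-2 + 4)*(-2) = -2*2*(-2) = -4*(-2) = 8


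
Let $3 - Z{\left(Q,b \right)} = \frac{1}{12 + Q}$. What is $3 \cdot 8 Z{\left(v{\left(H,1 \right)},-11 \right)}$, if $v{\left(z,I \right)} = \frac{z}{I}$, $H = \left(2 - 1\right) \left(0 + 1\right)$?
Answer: $\frac{912}{13} \approx 70.154$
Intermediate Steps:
$H = 1$ ($H = 1 \cdot 1 = 1$)
$Z{\left(Q,b \right)} = 3 - \frac{1}{12 + Q}$
$3 \cdot 8 Z{\left(v{\left(H,1 \right)},-11 \right)} = 3 \cdot 8 \frac{35 + 3 \cdot 1 \cdot 1^{-1}}{12 + 1 \cdot 1^{-1}} = 24 \frac{35 + 3 \cdot 1 \cdot 1}{12 + 1 \cdot 1} = 24 \frac{35 + 3 \cdot 1}{12 + 1} = 24 \frac{35 + 3}{13} = 24 \cdot \frac{1}{13} \cdot 38 = 24 \cdot \frac{38}{13} = \frac{912}{13}$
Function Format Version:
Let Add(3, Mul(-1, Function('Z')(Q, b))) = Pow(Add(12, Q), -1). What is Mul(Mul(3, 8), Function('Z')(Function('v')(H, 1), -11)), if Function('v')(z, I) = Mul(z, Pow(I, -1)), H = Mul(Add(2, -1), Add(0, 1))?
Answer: Rational(912, 13) ≈ 70.154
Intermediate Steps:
H = 1 (H = Mul(1, 1) = 1)
Function('Z')(Q, b) = Add(3, Mul(-1, Pow(Add(12, Q), -1)))
Mul(Mul(3, 8), Function('Z')(Function('v')(H, 1), -11)) = Mul(Mul(3, 8), Mul(Pow(Add(12, Mul(1, Pow(1, -1))), -1), Add(35, Mul(3, Mul(1, Pow(1, -1)))))) = Mul(24, Mul(Pow(Add(12, Mul(1, 1)), -1), Add(35, Mul(3, Mul(1, 1))))) = Mul(24, Mul(Pow(Add(12, 1), -1), Add(35, Mul(3, 1)))) = Mul(24, Mul(Pow(13, -1), Add(35, 3))) = Mul(24, Mul(Rational(1, 13), 38)) = Mul(24, Rational(38, 13)) = Rational(912, 13)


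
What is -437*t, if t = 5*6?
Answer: -13110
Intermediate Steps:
t = 30
-437*t = -437*30 = -13110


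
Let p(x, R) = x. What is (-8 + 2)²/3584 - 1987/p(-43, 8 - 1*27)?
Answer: 1780739/38528 ≈ 46.219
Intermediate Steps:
(-8 + 2)²/3584 - 1987/p(-43, 8 - 1*27) = (-8 + 2)²/3584 - 1987/(-43) = (-6)²*(1/3584) - 1987*(-1/43) = 36*(1/3584) + 1987/43 = 9/896 + 1987/43 = 1780739/38528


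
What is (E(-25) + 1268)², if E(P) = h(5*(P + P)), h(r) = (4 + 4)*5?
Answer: 1710864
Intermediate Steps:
h(r) = 40 (h(r) = 8*5 = 40)
E(P) = 40
(E(-25) + 1268)² = (40 + 1268)² = 1308² = 1710864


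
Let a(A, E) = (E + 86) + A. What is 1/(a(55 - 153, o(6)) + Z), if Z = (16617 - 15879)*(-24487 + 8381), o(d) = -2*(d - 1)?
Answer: -1/11886250 ≈ -8.4131e-8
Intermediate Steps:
o(d) = 2 - 2*d (o(d) = -2*(-1 + d) = 2 - 2*d)
Z = -11886228 (Z = 738*(-16106) = -11886228)
a(A, E) = 86 + A + E (a(A, E) = (86 + E) + A = 86 + A + E)
1/(a(55 - 153, o(6)) + Z) = 1/((86 + (55 - 153) + (2 - 2*6)) - 11886228) = 1/((86 - 98 + (2 - 12)) - 11886228) = 1/((86 - 98 - 10) - 11886228) = 1/(-22 - 11886228) = 1/(-11886250) = -1/11886250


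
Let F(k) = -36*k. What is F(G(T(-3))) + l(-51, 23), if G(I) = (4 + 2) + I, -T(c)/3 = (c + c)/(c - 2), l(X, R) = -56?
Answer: -712/5 ≈ -142.40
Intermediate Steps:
T(c) = -6*c/(-2 + c) (T(c) = -3*(c + c)/(c - 2) = -3*2*c/(-2 + c) = -6*c/(-2 + c))
G(I) = 6 + I
F(G(T(-3))) + l(-51, 23) = -36*(6 - 6*(-3)/(-2 - 3)) - 56 = -36*(6 - 6*(-3)/(-5)) - 56 = -36*(6 - 6*(-3)*(-⅕)) - 56 = -36*(6 - 18/5) - 56 = -36*12/5 - 56 = -432/5 - 56 = -712/5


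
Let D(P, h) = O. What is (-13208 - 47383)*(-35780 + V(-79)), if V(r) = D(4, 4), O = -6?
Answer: 2168309526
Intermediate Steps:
D(P, h) = -6
V(r) = -6
(-13208 - 47383)*(-35780 + V(-79)) = (-13208 - 47383)*(-35780 - 6) = -60591*(-35786) = 2168309526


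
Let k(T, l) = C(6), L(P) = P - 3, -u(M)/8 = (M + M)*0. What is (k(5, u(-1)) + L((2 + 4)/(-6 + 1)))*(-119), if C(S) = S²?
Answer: -18921/5 ≈ -3784.2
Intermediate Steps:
u(M) = 0 (u(M) = -8*(M + M)*0 = -8*2*M*0 = -8*0 = 0)
L(P) = -3 + P
k(T, l) = 36 (k(T, l) = 6² = 36)
(k(5, u(-1)) + L((2 + 4)/(-6 + 1)))*(-119) = (36 + (-3 + (2 + 4)/(-6 + 1)))*(-119) = (36 + (-3 + 6/(-5)))*(-119) = (36 + (-3 + 6*(-⅕)))*(-119) = (36 + (-3 - 6/5))*(-119) = (36 - 21/5)*(-119) = (159/5)*(-119) = -18921/5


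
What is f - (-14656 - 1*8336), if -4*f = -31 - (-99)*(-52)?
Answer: 97147/4 ≈ 24287.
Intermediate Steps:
f = 5179/4 (f = -(-31 - (-99)*(-52))/4 = -(-31 - 99*52)/4 = -(-31 - 5148)/4 = -¼*(-5179) = 5179/4 ≈ 1294.8)
f - (-14656 - 1*8336) = 5179/4 - (-14656 - 1*8336) = 5179/4 - (-14656 - 8336) = 5179/4 - 1*(-22992) = 5179/4 + 22992 = 97147/4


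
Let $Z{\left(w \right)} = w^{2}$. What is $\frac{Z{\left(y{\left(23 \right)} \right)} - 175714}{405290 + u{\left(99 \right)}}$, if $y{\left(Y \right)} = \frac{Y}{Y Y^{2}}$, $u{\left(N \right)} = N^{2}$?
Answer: $- \frac{49171981473}{116159480531} \approx -0.42331$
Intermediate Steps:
$y{\left(Y \right)} = \frac{1}{Y^{2}}$ ($y{\left(Y \right)} = \frac{Y}{Y^{3}} = \frac{1}{Y^{2}}$)
$\frac{Z{\left(y{\left(23 \right)} \right)} - 175714}{405290 + u{\left(99 \right)}} = \frac{\left(\frac{1}{529}\right)^{2} - 175714}{405290 + 99^{2}} = \frac{\left(\frac{1}{529}\right)^{2} - 175714}{405290 + 9801} = \frac{\frac{1}{279841} - 175714}{415091} = \left(- \frac{49171981473}{279841}\right) \frac{1}{415091} = - \frac{49171981473}{116159480531}$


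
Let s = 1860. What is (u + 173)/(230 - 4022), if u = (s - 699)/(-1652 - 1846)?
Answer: -201331/4421472 ≈ -0.045535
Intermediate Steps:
u = -387/1166 (u = (1860 - 699)/(-1652 - 1846) = 1161/(-3498) = 1161*(-1/3498) = -387/1166 ≈ -0.33190)
(u + 173)/(230 - 4022) = (-387/1166 + 173)/(230 - 4022) = (201331/1166)/(-3792) = (201331/1166)*(-1/3792) = -201331/4421472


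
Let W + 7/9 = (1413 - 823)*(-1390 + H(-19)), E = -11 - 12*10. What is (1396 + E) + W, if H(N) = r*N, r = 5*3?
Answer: -8882872/9 ≈ -9.8699e+5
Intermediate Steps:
E = -131 (E = -11 - 120 = -131)
r = 15
H(N) = 15*N
W = -8894257/9 (W = -7/9 + (1413 - 823)*(-1390 + 15*(-19)) = -7/9 + 590*(-1390 - 285) = -7/9 + 590*(-1675) = -7/9 - 988250 = -8894257/9 ≈ -9.8825e+5)
(1396 + E) + W = (1396 - 131) - 8894257/9 = 1265 - 8894257/9 = -8882872/9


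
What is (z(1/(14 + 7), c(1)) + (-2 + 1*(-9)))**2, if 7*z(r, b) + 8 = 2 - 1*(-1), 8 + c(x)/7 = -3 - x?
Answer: 6724/49 ≈ 137.22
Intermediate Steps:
c(x) = -77 - 7*x (c(x) = -56 + 7*(-3 - x) = -56 + (-21 - 7*x) = -77 - 7*x)
z(r, b) = -5/7 (z(r, b) = -8/7 + (2 - 1*(-1))/7 = -8/7 + (2 + 1)/7 = -8/7 + (1/7)*3 = -8/7 + 3/7 = -5/7)
(z(1/(14 + 7), c(1)) + (-2 + 1*(-9)))**2 = (-5/7 + (-2 + 1*(-9)))**2 = (-5/7 + (-2 - 9))**2 = (-5/7 - 11)**2 = (-82/7)**2 = 6724/49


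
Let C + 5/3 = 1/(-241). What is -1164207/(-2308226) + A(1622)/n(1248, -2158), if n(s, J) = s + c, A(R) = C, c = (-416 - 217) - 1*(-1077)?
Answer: 355351178351/705922449354 ≈ 0.50339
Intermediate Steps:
C = -1208/723 (C = -5/3 + 1/(-241) = -5/3 - 1/241 = -1208/723 ≈ -1.6708)
c = 444 (c = -633 + 1077 = 444)
A(R) = -1208/723
n(s, J) = 444 + s (n(s, J) = s + 444 = 444 + s)
-1164207/(-2308226) + A(1622)/n(1248, -2158) = -1164207/(-2308226) - 1208/(723*(444 + 1248)) = -1164207*(-1/2308226) - 1208/723/1692 = 1164207/2308226 - 1208/723*1/1692 = 1164207/2308226 - 302/305829 = 355351178351/705922449354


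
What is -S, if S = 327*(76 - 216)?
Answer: 45780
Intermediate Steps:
S = -45780 (S = 327*(-140) = -45780)
-S = -1*(-45780) = 45780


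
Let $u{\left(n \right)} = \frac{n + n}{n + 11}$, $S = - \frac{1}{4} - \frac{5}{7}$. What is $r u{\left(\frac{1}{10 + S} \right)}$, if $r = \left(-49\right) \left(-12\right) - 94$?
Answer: $\frac{27664}{2811} \approx 9.8413$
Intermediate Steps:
$S = - \frac{27}{28}$ ($S = \left(-1\right) \frac{1}{4} - \frac{5}{7} = - \frac{1}{4} - \frac{5}{7} = - \frac{27}{28} \approx -0.96429$)
$u{\left(n \right)} = \frac{2 n}{11 + n}$
$r = 494$ ($r = 588 - 94 = 494$)
$r u{\left(\frac{1}{10 + S} \right)} = 494 \frac{2}{\left(10 - \frac{27}{28}\right) \left(11 + \frac{1}{10 - \frac{27}{28}}\right)} = 494 \frac{2}{\frac{253}{28} \left(11 + \frac{1}{\frac{253}{28}}\right)} = 494 \cdot 2 \cdot \frac{28}{253} \frac{1}{11 + \frac{28}{253}} = 494 \cdot 2 \cdot \frac{28}{253} \frac{1}{\frac{2811}{253}} = 494 \cdot 2 \cdot \frac{28}{253} \cdot \frac{253}{2811} = 494 \cdot \frac{56}{2811} = \frac{27664}{2811}$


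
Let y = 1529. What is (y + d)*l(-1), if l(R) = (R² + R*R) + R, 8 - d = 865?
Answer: 672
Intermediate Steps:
d = -857 (d = 8 - 1*865 = 8 - 865 = -857)
l(R) = R + 2*R² (l(R) = (R² + R²) + R = 2*R² + R = R + 2*R²)
(y + d)*l(-1) = (1529 - 857)*(-(1 + 2*(-1))) = 672*(-(1 - 2)) = 672*(-1*(-1)) = 672*1 = 672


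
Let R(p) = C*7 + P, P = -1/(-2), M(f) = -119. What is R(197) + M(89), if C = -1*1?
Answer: -251/2 ≈ -125.50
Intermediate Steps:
P = 1/2 (P = -1*(-1/2) = 1/2 ≈ 0.50000)
C = -1
R(p) = -13/2 (R(p) = -1*7 + 1/2 = -7 + 1/2 = -13/2)
R(197) + M(89) = -13/2 - 119 = -251/2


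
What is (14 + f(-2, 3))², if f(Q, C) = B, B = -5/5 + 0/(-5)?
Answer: 169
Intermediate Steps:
B = -1 (B = -5*⅕ + 0*(-⅕) = -1 + 0 = -1)
f(Q, C) = -1
(14 + f(-2, 3))² = (14 - 1)² = 13² = 169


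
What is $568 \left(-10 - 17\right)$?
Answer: $-15336$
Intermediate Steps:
$568 \left(-10 - 17\right) = 568 \left(-27\right) = -15336$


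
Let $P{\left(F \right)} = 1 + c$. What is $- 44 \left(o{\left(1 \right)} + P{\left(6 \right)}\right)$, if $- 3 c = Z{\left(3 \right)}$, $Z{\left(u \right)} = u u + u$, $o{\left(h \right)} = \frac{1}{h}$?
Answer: $88$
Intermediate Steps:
$Z{\left(u \right)} = u + u^{2}$ ($Z{\left(u \right)} = u^{2} + u = u + u^{2}$)
$c = -4$ ($c = - \frac{3 \left(1 + 3\right)}{3} = - \frac{3 \cdot 4}{3} = \left(- \frac{1}{3}\right) 12 = -4$)
$P{\left(F \right)} = -3$ ($P{\left(F \right)} = 1 - 4 = -3$)
$- 44 \left(o{\left(1 \right)} + P{\left(6 \right)}\right) = - 44 \left(1^{-1} - 3\right) = - 44 \left(1 - 3\right) = \left(-44\right) \left(-2\right) = 88$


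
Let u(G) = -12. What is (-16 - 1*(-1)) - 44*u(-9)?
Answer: 513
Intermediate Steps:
(-16 - 1*(-1)) - 44*u(-9) = (-16 - 1*(-1)) - 44*(-12) = (-16 + 1) + 528 = -15 + 528 = 513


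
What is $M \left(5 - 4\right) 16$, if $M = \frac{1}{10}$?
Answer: $\frac{8}{5} \approx 1.6$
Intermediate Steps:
$M = \frac{1}{10} \approx 0.1$
$M \left(5 - 4\right) 16 = \frac{5 - 4}{10} \cdot 16 = \frac{1}{10} \cdot 1 \cdot 16 = \frac{1}{10} \cdot 16 = \frac{8}{5}$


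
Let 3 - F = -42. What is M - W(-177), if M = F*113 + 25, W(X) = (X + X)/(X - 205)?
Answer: 975833/191 ≈ 5109.1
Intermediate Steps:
F = 45 (F = 3 - 1*(-42) = 3 + 42 = 45)
W(X) = 2*X/(-205 + X) (W(X) = (2*X)/(-205 + X) = 2*X/(-205 + X))
M = 5110 (M = 45*113 + 25 = 5085 + 25 = 5110)
M - W(-177) = 5110 - 2*(-177)/(-205 - 177) = 5110 - 2*(-177)/(-382) = 5110 - 2*(-177)*(-1)/382 = 5110 - 1*177/191 = 5110 - 177/191 = 975833/191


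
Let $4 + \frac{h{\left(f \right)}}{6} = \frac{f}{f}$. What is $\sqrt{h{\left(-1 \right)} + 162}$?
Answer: $12$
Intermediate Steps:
$h{\left(f \right)} = -18$ ($h{\left(f \right)} = -24 + 6 \frac{f}{f} = -24 + 6 \cdot 1 = -24 + 6 = -18$)
$\sqrt{h{\left(-1 \right)} + 162} = \sqrt{-18 + 162} = \sqrt{144} = 12$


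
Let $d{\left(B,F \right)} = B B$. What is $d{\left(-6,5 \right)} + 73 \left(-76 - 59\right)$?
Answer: $-9819$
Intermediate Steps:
$d{\left(B,F \right)} = B^{2}$
$d{\left(-6,5 \right)} + 73 \left(-76 - 59\right) = \left(-6\right)^{2} + 73 \left(-76 - 59\right) = 36 + 73 \left(-76 - 59\right) = 36 + 73 \left(-135\right) = 36 - 9855 = -9819$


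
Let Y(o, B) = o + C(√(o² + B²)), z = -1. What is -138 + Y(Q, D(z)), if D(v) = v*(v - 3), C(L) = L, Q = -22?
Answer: -160 + 10*√5 ≈ -137.64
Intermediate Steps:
D(v) = v*(-3 + v)
Y(o, B) = o + √(B² + o²) (Y(o, B) = o + √(o² + B²) = o + √(B² + o²))
-138 + Y(Q, D(z)) = -138 + (-22 + √((-(-3 - 1))² + (-22)²)) = -138 + (-22 + √((-1*(-4))² + 484)) = -138 + (-22 + √(4² + 484)) = -138 + (-22 + √(16 + 484)) = -138 + (-22 + √500) = -138 + (-22 + 10*√5) = -160 + 10*√5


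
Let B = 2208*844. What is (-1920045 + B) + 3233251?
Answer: 3176758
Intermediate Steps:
B = 1863552
(-1920045 + B) + 3233251 = (-1920045 + 1863552) + 3233251 = -56493 + 3233251 = 3176758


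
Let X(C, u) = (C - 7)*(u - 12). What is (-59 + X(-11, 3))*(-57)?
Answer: -5871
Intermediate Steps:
X(C, u) = (-12 + u)*(-7 + C) (X(C, u) = (-7 + C)*(-12 + u) = (-12 + u)*(-7 + C))
(-59 + X(-11, 3))*(-57) = (-59 + (84 - 12*(-11) - 7*3 - 11*3))*(-57) = (-59 + (84 + 132 - 21 - 33))*(-57) = (-59 + 162)*(-57) = 103*(-57) = -5871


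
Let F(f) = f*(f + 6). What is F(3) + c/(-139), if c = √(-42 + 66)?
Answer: 27 - 2*√6/139 ≈ 26.965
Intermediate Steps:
F(f) = f*(6 + f)
c = 2*√6 (c = √24 = 2*√6 ≈ 4.8990)
F(3) + c/(-139) = 3*(6 + 3) + (2*√6)/(-139) = 3*9 + (2*√6)*(-1/139) = 27 - 2*√6/139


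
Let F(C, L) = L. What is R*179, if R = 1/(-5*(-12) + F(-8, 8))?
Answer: 179/68 ≈ 2.6324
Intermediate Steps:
R = 1/68 (R = 1/(-5*(-12) + 8) = 1/(60 + 8) = 1/68 ≈ 0.014706)
R*179 = (1/68)*179 = 179/68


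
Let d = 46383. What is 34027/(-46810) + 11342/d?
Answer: -1047355321/2171188230 ≈ -0.48239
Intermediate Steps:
34027/(-46810) + 11342/d = 34027/(-46810) + 11342/46383 = 34027*(-1/46810) + 11342*(1/46383) = -34027/46810 + 11342/46383 = -1047355321/2171188230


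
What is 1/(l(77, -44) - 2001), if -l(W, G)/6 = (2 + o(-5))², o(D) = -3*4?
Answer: -1/2601 ≈ -0.00038447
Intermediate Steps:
o(D) = -12
l(W, G) = -600 (l(W, G) = -6*(2 - 12)² = -6*(-10)² = -6*100 = -600)
1/(l(77, -44) - 2001) = 1/(-600 - 2001) = 1/(-2601) = -1/2601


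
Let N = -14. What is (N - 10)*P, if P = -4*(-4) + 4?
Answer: -480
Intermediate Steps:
P = 20 (P = 16 + 4 = 20)
(N - 10)*P = (-14 - 10)*20 = -24*20 = -480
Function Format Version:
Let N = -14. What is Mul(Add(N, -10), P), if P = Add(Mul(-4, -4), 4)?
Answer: -480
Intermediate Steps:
P = 20 (P = Add(16, 4) = 20)
Mul(Add(N, -10), P) = Mul(Add(-14, -10), 20) = Mul(-24, 20) = -480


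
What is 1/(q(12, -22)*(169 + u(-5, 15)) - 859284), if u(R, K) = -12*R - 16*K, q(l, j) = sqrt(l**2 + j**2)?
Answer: -214821/184592229167 + 11*sqrt(157)/369184458334 ≈ -1.1634e-6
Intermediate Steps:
q(l, j) = sqrt(j**2 + l**2)
u(R, K) = -16*K - 12*R
1/(q(12, -22)*(169 + u(-5, 15)) - 859284) = 1/(sqrt((-22)**2 + 12**2)*(169 + (-16*15 - 12*(-5))) - 859284) = 1/(sqrt(484 + 144)*(169 + (-240 + 60)) - 859284) = 1/(sqrt(628)*(169 - 180) - 859284) = 1/((2*sqrt(157))*(-11) - 859284) = 1/(-22*sqrt(157) - 859284) = 1/(-859284 - 22*sqrt(157))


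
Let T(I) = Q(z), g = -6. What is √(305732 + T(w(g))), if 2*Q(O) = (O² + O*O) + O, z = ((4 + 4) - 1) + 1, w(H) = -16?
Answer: 10*√3058 ≈ 552.99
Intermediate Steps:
z = 8 (z = (8 - 1) + 1 = 7 + 1 = 8)
Q(O) = O² + O/2 (Q(O) = ((O² + O*O) + O)/2 = ((O² + O²) + O)/2 = (2*O² + O)/2 = (O + 2*O²)/2 = O² + O/2)
T(I) = 68 (T(I) = 8*(½ + 8) = 8*(17/2) = 68)
√(305732 + T(w(g))) = √(305732 + 68) = √305800 = 10*√3058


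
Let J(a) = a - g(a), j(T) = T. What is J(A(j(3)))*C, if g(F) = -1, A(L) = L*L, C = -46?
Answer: -460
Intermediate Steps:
A(L) = L**2
J(a) = 1 + a (J(a) = a - 1*(-1) = a + 1 = 1 + a)
J(A(j(3)))*C = (1 + 3**2)*(-46) = (1 + 9)*(-46) = 10*(-46) = -460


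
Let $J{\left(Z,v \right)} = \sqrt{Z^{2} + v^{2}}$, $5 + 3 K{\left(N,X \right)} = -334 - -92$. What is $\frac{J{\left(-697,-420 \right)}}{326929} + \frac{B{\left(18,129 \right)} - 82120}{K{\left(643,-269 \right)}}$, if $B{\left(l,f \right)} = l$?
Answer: $\frac{246306}{247} + \frac{\sqrt{662209}}{326929} \approx 997.19$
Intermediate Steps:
$K{\left(N,X \right)} = - \frac{247}{3}$ ($K{\left(N,X \right)} = - \frac{5}{3} + \frac{-334 - -92}{3} = - \frac{5}{3} + \frac{-334 + 92}{3} = - \frac{5}{3} + \frac{1}{3} \left(-242\right) = - \frac{5}{3} - \frac{242}{3} = - \frac{247}{3}$)
$\frac{J{\left(-697,-420 \right)}}{326929} + \frac{B{\left(18,129 \right)} - 82120}{K{\left(643,-269 \right)}} = \frac{\sqrt{\left(-697\right)^{2} + \left(-420\right)^{2}}}{326929} + \frac{18 - 82120}{- \frac{247}{3}} = \sqrt{485809 + 176400} \cdot \frac{1}{326929} - - \frac{246306}{247} = \sqrt{662209} \cdot \frac{1}{326929} + \frac{246306}{247} = \frac{\sqrt{662209}}{326929} + \frac{246306}{247} = \frac{246306}{247} + \frac{\sqrt{662209}}{326929}$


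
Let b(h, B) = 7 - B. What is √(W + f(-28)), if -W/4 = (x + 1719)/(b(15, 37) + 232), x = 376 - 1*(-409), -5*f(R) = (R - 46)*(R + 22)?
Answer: 2*I*√8822855/505 ≈ 11.764*I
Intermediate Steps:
f(R) = -(-46 + R)*(22 + R)/5 (f(R) = -(R - 46)*(R + 22)/5 = -(-46 + R)*(22 + R)/5)
x = 785 (x = 376 + 409 = 785)
W = -5008/101 (W = -4*(785 + 1719)/((7 - 1*37) + 232) = -10016/((7 - 37) + 232) = -10016/(-30 + 232) = -10016/202 = -4*1252/101 = -5008/101 ≈ -49.584)
√(W + f(-28)) = √(-5008/101 + (1012/5 - ⅕*(-28)² + (24/5)*(-28))) = √(-5008/101 + (1012/5 - ⅕*784 - 672/5)) = √(-5008/101 + (1012/5 - 784/5 - 672/5)) = √(-5008/101 - 444/5) = √(-69884/505) = 2*I*√8822855/505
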